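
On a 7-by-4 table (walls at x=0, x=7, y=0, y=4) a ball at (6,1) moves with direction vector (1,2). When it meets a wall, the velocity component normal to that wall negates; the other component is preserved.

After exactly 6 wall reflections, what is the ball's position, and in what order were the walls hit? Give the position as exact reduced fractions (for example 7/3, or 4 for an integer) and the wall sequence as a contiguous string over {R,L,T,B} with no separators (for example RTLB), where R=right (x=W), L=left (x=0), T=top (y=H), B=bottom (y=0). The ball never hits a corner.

Final position: (0,1)
Wall sequence: RTBTBL

1. t=1 → R at (7,3); v=(-1,2)
2. t=1/2 → T at (13/2,4); v=(-1,-2)
3. t=2 → B at (9/2,0); v=(-1,2)
4. t=2 → T at (5/2,4); v=(-1,-2)
5. t=2 → B at (1/2,0); v=(-1,2)
6. t=1/2 → L at (0,1); v=(1,2)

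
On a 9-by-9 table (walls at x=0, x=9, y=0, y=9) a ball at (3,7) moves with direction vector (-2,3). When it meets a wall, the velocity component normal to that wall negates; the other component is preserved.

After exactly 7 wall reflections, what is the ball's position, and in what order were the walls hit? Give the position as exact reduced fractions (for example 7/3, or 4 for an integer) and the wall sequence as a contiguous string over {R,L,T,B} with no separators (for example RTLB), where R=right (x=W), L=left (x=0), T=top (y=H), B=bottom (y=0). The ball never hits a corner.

Final position: (0,5/2)
Wall sequence: TLBRTBL

1. t=2/3 → T at (5/3,9); v=(-2,-3)
2. t=5/6 → L at (0,13/2); v=(2,-3)
3. t=13/6 → B at (13/3,0); v=(2,3)
4. t=7/3 → R at (9,7); v=(-2,3)
5. t=2/3 → T at (23/3,9); v=(-2,-3)
6. t=3 → B at (5/3,0); v=(-2,3)
7. t=5/6 → L at (0,5/2); v=(2,3)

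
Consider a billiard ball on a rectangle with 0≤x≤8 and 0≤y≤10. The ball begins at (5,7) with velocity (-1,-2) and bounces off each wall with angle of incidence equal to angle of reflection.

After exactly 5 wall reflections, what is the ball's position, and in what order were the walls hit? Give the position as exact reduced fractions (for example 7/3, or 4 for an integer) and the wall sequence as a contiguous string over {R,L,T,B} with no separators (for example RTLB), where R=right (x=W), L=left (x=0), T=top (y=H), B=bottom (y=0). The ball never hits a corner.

Final position: (15/2,0)
Wall sequence: BLTRB

1. t=7/2 → B at (3/2,0); v=(-1,2)
2. t=3/2 → L at (0,3); v=(1,2)
3. t=7/2 → T at (7/2,10); v=(1,-2)
4. t=9/2 → R at (8,1); v=(-1,-2)
5. t=1/2 → B at (15/2,0); v=(-1,2)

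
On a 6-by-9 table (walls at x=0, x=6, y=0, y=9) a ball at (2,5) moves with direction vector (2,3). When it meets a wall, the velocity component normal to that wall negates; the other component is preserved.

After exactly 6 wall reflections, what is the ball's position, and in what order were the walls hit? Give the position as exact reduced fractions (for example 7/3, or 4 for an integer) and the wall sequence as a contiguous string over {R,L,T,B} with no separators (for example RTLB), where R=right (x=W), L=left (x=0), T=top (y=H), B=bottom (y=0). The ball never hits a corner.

1. t=4/3 → T at (14/3,9); v=(2,-3)
2. t=2/3 → R at (6,7); v=(-2,-3)
3. t=7/3 → B at (4/3,0); v=(-2,3)
4. t=2/3 → L at (0,2); v=(2,3)
5. t=7/3 → T at (14/3,9); v=(2,-3)
6. t=2/3 → R at (6,7); v=(-2,-3)

Final position: (6,7)
Wall sequence: TRBLTR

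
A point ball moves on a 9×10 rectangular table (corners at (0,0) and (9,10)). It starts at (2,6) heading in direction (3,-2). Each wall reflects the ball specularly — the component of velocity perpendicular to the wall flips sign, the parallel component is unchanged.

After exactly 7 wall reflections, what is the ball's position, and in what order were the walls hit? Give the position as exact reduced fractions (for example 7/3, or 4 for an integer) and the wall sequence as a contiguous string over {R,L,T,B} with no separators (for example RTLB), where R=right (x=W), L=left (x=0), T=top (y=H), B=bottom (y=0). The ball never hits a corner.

Final position: (5,0)
Wall sequence: RBLTRLB

1. t=7/3 → R at (9,4/3); v=(-3,-2)
2. t=2/3 → B at (7,0); v=(-3,2)
3. t=7/3 → L at (0,14/3); v=(3,2)
4. t=8/3 → T at (8,10); v=(3,-2)
5. t=1/3 → R at (9,28/3); v=(-3,-2)
6. t=3 → L at (0,10/3); v=(3,-2)
7. t=5/3 → B at (5,0); v=(3,2)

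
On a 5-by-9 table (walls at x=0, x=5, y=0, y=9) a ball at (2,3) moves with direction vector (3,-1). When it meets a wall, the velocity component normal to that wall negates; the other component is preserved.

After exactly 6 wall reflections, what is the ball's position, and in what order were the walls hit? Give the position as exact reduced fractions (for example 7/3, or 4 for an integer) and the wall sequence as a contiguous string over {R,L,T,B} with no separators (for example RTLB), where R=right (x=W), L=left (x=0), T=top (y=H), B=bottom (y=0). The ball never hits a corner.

Final position: (5,14/3)
Wall sequence: RLBRLR

1. t=1 → R at (5,2); v=(-3,-1)
2. t=5/3 → L at (0,1/3); v=(3,-1)
3. t=1/3 → B at (1,0); v=(3,1)
4. t=4/3 → R at (5,4/3); v=(-3,1)
5. t=5/3 → L at (0,3); v=(3,1)
6. t=5/3 → R at (5,14/3); v=(-3,1)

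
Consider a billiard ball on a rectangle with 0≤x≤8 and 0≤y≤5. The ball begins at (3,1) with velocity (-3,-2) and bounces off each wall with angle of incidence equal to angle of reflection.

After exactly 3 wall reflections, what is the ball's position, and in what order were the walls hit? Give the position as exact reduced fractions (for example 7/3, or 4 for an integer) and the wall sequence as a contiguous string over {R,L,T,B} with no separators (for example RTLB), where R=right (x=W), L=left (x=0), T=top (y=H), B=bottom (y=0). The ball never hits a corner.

1. t=1/2 → B at (3/2,0); v=(-3,2)
2. t=1/2 → L at (0,1); v=(3,2)
3. t=2 → T at (6,5); v=(3,-2)

Final position: (6,5)
Wall sequence: BLT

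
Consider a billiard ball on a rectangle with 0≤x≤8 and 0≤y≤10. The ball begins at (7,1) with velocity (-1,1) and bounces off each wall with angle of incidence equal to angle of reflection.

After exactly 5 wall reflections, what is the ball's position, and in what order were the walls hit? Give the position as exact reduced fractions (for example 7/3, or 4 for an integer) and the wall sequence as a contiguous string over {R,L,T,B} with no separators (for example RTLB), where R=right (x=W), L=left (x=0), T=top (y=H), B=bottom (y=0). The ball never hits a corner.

Final position: (0,4)
Wall sequence: LTRBL

1. t=7 → L at (0,8); v=(1,1)
2. t=2 → T at (2,10); v=(1,-1)
3. t=6 → R at (8,4); v=(-1,-1)
4. t=4 → B at (4,0); v=(-1,1)
5. t=4 → L at (0,4); v=(1,1)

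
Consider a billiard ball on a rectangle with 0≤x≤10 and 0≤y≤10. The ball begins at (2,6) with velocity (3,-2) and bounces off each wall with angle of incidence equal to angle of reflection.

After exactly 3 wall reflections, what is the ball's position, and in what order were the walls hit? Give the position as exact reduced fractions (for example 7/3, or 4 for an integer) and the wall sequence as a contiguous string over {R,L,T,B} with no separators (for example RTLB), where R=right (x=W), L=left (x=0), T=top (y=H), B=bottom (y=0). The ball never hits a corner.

Final position: (0,6)
Wall sequence: RBL

1. t=8/3 → R at (10,2/3); v=(-3,-2)
2. t=1/3 → B at (9,0); v=(-3,2)
3. t=3 → L at (0,6); v=(3,2)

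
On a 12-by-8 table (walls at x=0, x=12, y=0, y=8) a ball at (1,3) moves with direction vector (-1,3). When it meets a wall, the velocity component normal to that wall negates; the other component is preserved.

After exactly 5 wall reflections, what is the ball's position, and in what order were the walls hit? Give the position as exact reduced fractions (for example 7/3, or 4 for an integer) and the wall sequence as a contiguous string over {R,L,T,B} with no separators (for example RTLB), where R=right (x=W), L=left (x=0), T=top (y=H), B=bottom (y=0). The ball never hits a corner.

Final position: (26/3,0)
Wall sequence: LTBTB

1. t=1 → L at (0,6); v=(1,3)
2. t=2/3 → T at (2/3,8); v=(1,-3)
3. t=8/3 → B at (10/3,0); v=(1,3)
4. t=8/3 → T at (6,8); v=(1,-3)
5. t=8/3 → B at (26/3,0); v=(1,3)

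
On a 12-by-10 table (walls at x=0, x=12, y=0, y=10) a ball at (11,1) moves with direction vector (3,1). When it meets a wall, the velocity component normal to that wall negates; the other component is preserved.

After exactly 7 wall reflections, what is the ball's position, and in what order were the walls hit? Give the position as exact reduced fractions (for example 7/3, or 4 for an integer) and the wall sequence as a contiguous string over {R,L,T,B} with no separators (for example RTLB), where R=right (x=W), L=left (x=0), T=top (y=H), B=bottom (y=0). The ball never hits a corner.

1. t=1/3 → R at (12,4/3); v=(-3,1)
2. t=4 → L at (0,16/3); v=(3,1)
3. t=4 → R at (12,28/3); v=(-3,1)
4. t=2/3 → T at (10,10); v=(-3,-1)
5. t=10/3 → L at (0,20/3); v=(3,-1)
6. t=4 → R at (12,8/3); v=(-3,-1)
7. t=8/3 → B at (4,0); v=(-3,1)

Final position: (4,0)
Wall sequence: RLRTLRB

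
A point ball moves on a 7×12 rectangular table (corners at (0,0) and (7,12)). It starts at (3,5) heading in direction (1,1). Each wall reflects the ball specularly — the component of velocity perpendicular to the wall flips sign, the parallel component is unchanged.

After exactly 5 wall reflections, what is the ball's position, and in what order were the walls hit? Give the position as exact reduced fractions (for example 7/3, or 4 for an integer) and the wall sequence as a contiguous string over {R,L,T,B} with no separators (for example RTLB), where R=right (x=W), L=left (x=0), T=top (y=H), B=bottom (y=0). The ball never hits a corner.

Final position: (6,0)
Wall sequence: RTLRB

1. t=4 → R at (7,9); v=(-1,1)
2. t=3 → T at (4,12); v=(-1,-1)
3. t=4 → L at (0,8); v=(1,-1)
4. t=7 → R at (7,1); v=(-1,-1)
5. t=1 → B at (6,0); v=(-1,1)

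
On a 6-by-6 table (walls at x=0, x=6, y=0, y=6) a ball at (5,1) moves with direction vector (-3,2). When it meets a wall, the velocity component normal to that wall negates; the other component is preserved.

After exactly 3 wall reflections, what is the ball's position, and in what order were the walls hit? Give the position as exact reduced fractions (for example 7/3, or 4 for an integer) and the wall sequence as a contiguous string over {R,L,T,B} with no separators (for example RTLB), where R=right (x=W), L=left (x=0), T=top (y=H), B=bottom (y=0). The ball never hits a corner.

Final position: (6,11/3)
Wall sequence: LTR

1. t=5/3 → L at (0,13/3); v=(3,2)
2. t=5/6 → T at (5/2,6); v=(3,-2)
3. t=7/6 → R at (6,11/3); v=(-3,-2)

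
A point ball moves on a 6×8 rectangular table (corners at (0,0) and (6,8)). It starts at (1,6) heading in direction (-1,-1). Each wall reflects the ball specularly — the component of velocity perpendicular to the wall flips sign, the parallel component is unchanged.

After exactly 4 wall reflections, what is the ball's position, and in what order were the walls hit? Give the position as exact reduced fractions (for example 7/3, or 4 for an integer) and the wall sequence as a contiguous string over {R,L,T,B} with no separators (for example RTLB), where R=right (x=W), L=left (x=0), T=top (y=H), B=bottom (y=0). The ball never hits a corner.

Final position: (0,7)
Wall sequence: LBRL

1. t=1 → L at (0,5); v=(1,-1)
2. t=5 → B at (5,0); v=(1,1)
3. t=1 → R at (6,1); v=(-1,1)
4. t=6 → L at (0,7); v=(1,1)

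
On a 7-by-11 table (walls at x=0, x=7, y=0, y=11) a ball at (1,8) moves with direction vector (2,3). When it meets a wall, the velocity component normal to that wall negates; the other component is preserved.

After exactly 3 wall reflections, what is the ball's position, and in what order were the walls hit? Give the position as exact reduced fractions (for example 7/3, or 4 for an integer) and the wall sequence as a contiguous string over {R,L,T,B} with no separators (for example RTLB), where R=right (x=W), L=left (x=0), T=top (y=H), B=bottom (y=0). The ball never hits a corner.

1. t=1 → T at (3,11); v=(2,-3)
2. t=2 → R at (7,5); v=(-2,-3)
3. t=5/3 → B at (11/3,0); v=(-2,3)

Final position: (11/3,0)
Wall sequence: TRB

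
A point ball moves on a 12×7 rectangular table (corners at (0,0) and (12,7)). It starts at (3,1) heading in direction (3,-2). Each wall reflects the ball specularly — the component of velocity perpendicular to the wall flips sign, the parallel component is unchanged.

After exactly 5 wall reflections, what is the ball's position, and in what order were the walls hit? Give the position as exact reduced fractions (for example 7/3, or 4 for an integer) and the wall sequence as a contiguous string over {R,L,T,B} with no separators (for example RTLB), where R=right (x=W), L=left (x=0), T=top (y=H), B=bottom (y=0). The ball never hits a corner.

1. t=1/2 → B at (9/2,0); v=(3,2)
2. t=5/2 → R at (12,5); v=(-3,2)
3. t=1 → T at (9,7); v=(-3,-2)
4. t=3 → L at (0,1); v=(3,-2)
5. t=1/2 → B at (3/2,0); v=(3,2)

Final position: (3/2,0)
Wall sequence: BRTLB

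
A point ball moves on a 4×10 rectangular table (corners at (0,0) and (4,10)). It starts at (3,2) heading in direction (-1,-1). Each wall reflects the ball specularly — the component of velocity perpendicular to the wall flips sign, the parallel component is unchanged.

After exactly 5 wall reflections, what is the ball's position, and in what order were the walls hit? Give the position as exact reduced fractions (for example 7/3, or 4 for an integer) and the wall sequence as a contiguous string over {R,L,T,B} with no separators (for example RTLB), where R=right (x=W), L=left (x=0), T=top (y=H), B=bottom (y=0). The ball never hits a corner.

Final position: (1,10)
Wall sequence: BLRLT

1. t=2 → B at (1,0); v=(-1,1)
2. t=1 → L at (0,1); v=(1,1)
3. t=4 → R at (4,5); v=(-1,1)
4. t=4 → L at (0,9); v=(1,1)
5. t=1 → T at (1,10); v=(1,-1)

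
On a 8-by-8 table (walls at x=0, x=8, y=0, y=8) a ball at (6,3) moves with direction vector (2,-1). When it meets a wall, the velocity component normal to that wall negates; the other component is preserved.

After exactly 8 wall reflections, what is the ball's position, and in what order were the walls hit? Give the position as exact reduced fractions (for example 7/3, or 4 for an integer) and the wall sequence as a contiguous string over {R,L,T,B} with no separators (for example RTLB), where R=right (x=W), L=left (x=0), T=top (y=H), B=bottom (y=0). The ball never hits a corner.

Final position: (4,0)
Wall sequence: RBLRTLRB

1. t=1 → R at (8,2); v=(-2,-1)
2. t=2 → B at (4,0); v=(-2,1)
3. t=2 → L at (0,2); v=(2,1)
4. t=4 → R at (8,6); v=(-2,1)
5. t=2 → T at (4,8); v=(-2,-1)
6. t=2 → L at (0,6); v=(2,-1)
7. t=4 → R at (8,2); v=(-2,-1)
8. t=2 → B at (4,0); v=(-2,1)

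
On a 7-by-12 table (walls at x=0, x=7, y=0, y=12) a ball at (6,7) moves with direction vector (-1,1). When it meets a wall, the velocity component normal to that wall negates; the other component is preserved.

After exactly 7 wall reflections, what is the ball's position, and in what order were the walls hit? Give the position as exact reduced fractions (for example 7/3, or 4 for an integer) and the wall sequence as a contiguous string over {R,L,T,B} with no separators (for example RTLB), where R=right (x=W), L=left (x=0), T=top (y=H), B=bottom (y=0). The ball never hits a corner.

Final position: (5,12)
Wall sequence: TLRBLRT

1. t=5 → T at (1,12); v=(-1,-1)
2. t=1 → L at (0,11); v=(1,-1)
3. t=7 → R at (7,4); v=(-1,-1)
4. t=4 → B at (3,0); v=(-1,1)
5. t=3 → L at (0,3); v=(1,1)
6. t=7 → R at (7,10); v=(-1,1)
7. t=2 → T at (5,12); v=(-1,-1)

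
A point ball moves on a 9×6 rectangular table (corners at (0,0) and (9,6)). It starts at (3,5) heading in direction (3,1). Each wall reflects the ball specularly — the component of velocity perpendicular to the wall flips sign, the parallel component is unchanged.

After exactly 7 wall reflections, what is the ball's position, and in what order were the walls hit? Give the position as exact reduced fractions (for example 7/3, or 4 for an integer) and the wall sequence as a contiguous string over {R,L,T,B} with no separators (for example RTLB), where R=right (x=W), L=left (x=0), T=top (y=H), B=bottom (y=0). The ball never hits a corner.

1. t=1 → T at (6,6); v=(3,-1)
2. t=1 → R at (9,5); v=(-3,-1)
3. t=3 → L at (0,2); v=(3,-1)
4. t=2 → B at (6,0); v=(3,1)
5. t=1 → R at (9,1); v=(-3,1)
6. t=3 → L at (0,4); v=(3,1)
7. t=2 → T at (6,6); v=(3,-1)

Final position: (6,6)
Wall sequence: TRLBRLT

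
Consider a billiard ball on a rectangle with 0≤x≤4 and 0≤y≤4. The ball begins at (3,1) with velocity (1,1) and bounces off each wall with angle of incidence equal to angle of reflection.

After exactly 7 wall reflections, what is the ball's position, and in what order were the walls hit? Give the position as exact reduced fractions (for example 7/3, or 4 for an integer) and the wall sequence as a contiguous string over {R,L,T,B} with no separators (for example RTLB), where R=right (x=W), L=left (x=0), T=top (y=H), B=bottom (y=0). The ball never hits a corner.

1. t=1 → R at (4,2); v=(-1,1)
2. t=2 → T at (2,4); v=(-1,-1)
3. t=2 → L at (0,2); v=(1,-1)
4. t=2 → B at (2,0); v=(1,1)
5. t=2 → R at (4,2); v=(-1,1)
6. t=2 → T at (2,4); v=(-1,-1)
7. t=2 → L at (0,2); v=(1,-1)

Final position: (0,2)
Wall sequence: RTLBRTL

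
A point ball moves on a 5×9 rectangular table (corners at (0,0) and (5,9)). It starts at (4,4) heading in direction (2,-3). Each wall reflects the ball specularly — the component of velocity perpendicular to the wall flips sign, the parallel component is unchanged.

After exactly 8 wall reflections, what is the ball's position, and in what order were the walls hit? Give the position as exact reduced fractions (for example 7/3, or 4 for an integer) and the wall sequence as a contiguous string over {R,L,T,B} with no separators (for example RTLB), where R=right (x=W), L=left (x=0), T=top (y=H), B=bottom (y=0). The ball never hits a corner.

1. t=1/2 → R at (5,5/2); v=(-2,-3)
2. t=5/6 → B at (10/3,0); v=(-2,3)
3. t=5/3 → L at (0,5); v=(2,3)
4. t=4/3 → T at (8/3,9); v=(2,-3)
5. t=7/6 → R at (5,11/2); v=(-2,-3)
6. t=11/6 → B at (4/3,0); v=(-2,3)
7. t=2/3 → L at (0,2); v=(2,3)
8. t=7/3 → T at (14/3,9); v=(2,-3)

Final position: (14/3,9)
Wall sequence: RBLTRBLT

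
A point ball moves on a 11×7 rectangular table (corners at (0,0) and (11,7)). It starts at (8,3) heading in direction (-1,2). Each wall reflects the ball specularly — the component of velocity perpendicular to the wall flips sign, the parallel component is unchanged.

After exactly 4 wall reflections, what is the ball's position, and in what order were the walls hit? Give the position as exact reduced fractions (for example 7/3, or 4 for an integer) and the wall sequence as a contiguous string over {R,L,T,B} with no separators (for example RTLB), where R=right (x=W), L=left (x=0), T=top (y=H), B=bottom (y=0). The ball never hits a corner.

1. t=2 → T at (6,7); v=(-1,-2)
2. t=7/2 → B at (5/2,0); v=(-1,2)
3. t=5/2 → L at (0,5); v=(1,2)
4. t=1 → T at (1,7); v=(1,-2)

Final position: (1,7)
Wall sequence: TBLT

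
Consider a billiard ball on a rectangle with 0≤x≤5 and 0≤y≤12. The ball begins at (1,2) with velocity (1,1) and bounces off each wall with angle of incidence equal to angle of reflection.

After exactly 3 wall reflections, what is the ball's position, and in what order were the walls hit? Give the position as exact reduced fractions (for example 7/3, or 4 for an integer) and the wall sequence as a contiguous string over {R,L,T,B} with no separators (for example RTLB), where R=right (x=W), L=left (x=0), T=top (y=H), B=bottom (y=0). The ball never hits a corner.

Final position: (1,12)
Wall sequence: RLT

1. t=4 → R at (5,6); v=(-1,1)
2. t=5 → L at (0,11); v=(1,1)
3. t=1 → T at (1,12); v=(1,-1)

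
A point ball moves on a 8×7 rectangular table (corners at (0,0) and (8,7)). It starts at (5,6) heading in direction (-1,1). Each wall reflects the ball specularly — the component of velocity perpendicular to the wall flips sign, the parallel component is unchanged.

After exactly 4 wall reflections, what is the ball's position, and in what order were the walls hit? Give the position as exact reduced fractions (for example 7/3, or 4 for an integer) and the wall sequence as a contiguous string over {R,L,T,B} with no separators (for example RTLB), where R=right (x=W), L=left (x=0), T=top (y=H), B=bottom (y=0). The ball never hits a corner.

Final position: (8,5)
Wall sequence: TLBR

1. t=1 → T at (4,7); v=(-1,-1)
2. t=4 → L at (0,3); v=(1,-1)
3. t=3 → B at (3,0); v=(1,1)
4. t=5 → R at (8,5); v=(-1,1)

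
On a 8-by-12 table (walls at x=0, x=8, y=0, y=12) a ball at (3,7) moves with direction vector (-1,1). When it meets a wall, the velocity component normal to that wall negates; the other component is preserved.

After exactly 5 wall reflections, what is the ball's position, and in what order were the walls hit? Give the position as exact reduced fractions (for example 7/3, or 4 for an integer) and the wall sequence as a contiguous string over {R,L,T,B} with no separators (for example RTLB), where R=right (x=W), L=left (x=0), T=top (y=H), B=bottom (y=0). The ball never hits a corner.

1. t=3 → L at (0,10); v=(1,1)
2. t=2 → T at (2,12); v=(1,-1)
3. t=6 → R at (8,6); v=(-1,-1)
4. t=6 → B at (2,0); v=(-1,1)
5. t=2 → L at (0,2); v=(1,1)

Final position: (0,2)
Wall sequence: LTRBL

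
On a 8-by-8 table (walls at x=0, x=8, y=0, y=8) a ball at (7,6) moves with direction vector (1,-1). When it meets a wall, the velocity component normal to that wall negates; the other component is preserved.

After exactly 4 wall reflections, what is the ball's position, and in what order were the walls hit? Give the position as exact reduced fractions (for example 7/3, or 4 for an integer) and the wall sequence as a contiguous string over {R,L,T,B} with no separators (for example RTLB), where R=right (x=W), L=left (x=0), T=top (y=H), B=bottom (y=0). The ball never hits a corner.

1. t=1 → R at (8,5); v=(-1,-1)
2. t=5 → B at (3,0); v=(-1,1)
3. t=3 → L at (0,3); v=(1,1)
4. t=5 → T at (5,8); v=(1,-1)

Final position: (5,8)
Wall sequence: RBLT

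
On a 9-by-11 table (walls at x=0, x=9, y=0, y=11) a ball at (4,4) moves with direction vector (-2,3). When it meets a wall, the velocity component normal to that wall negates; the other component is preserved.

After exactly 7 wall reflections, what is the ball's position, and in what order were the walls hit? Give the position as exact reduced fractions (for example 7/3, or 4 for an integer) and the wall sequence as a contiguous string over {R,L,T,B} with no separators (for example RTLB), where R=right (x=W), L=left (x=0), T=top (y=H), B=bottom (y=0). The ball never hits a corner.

Final position: (14/3,0)
Wall sequence: LTBRTLB

1. t=2 → L at (0,10); v=(2,3)
2. t=1/3 → T at (2/3,11); v=(2,-3)
3. t=11/3 → B at (8,0); v=(2,3)
4. t=1/2 → R at (9,3/2); v=(-2,3)
5. t=19/6 → T at (8/3,11); v=(-2,-3)
6. t=4/3 → L at (0,7); v=(2,-3)
7. t=7/3 → B at (14/3,0); v=(2,3)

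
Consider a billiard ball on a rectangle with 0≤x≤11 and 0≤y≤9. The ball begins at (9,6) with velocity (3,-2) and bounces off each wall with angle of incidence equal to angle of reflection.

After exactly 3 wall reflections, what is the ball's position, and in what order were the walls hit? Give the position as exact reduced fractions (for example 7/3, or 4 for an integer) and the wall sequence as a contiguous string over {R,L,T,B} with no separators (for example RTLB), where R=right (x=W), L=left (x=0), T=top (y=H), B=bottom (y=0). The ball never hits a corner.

1. t=2/3 → R at (11,14/3); v=(-3,-2)
2. t=7/3 → B at (4,0); v=(-3,2)
3. t=4/3 → L at (0,8/3); v=(3,2)

Final position: (0,8/3)
Wall sequence: RBL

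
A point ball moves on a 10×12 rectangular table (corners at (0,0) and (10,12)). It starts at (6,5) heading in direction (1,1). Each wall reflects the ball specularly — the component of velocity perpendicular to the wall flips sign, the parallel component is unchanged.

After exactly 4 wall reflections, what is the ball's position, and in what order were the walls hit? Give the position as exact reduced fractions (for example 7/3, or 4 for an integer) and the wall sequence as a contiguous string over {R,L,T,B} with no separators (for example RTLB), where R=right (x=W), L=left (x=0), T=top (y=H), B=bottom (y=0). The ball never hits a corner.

1. t=4 → R at (10,9); v=(-1,1)
2. t=3 → T at (7,12); v=(-1,-1)
3. t=7 → L at (0,5); v=(1,-1)
4. t=5 → B at (5,0); v=(1,1)

Final position: (5,0)
Wall sequence: RTLB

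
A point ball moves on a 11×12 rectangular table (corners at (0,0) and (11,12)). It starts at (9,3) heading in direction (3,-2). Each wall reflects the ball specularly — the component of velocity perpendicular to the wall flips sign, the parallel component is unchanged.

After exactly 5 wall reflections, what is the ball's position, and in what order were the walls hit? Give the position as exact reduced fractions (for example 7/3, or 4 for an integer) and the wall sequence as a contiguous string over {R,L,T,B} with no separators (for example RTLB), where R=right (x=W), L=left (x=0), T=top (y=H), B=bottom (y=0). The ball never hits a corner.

1. t=2/3 → R at (11,5/3); v=(-3,-2)
2. t=5/6 → B at (17/2,0); v=(-3,2)
3. t=17/6 → L at (0,17/3); v=(3,2)
4. t=19/6 → T at (19/2,12); v=(3,-2)
5. t=1/2 → R at (11,11); v=(-3,-2)

Final position: (11,11)
Wall sequence: RBLTR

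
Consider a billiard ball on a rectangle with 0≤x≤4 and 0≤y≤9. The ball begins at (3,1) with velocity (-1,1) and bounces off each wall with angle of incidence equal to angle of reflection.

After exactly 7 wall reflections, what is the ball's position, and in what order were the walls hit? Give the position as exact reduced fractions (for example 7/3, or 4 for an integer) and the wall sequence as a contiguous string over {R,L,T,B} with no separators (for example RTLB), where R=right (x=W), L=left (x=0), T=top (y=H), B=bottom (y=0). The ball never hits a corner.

Final position: (0,2)
Wall sequence: LRTLRBL

1. t=3 → L at (0,4); v=(1,1)
2. t=4 → R at (4,8); v=(-1,1)
3. t=1 → T at (3,9); v=(-1,-1)
4. t=3 → L at (0,6); v=(1,-1)
5. t=4 → R at (4,2); v=(-1,-1)
6. t=2 → B at (2,0); v=(-1,1)
7. t=2 → L at (0,2); v=(1,1)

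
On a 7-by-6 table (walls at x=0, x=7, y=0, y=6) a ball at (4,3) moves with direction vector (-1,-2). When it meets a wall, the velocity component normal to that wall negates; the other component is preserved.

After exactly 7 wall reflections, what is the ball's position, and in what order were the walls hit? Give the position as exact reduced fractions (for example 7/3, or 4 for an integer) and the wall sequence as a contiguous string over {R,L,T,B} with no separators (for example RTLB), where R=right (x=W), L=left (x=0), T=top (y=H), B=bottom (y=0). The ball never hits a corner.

1. t=3/2 → B at (5/2,0); v=(-1,2)
2. t=5/2 → L at (0,5); v=(1,2)
3. t=1/2 → T at (1/2,6); v=(1,-2)
4. t=3 → B at (7/2,0); v=(1,2)
5. t=3 → T at (13/2,6); v=(1,-2)
6. t=1/2 → R at (7,5); v=(-1,-2)
7. t=5/2 → B at (9/2,0); v=(-1,2)

Final position: (9/2,0)
Wall sequence: BLTBTRB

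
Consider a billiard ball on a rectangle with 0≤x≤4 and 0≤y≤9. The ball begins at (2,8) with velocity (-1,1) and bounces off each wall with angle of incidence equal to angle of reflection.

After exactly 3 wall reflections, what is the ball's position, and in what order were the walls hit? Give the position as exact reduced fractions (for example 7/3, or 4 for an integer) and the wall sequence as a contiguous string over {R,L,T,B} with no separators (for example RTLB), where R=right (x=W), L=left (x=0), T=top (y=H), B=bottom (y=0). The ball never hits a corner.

1. t=1 → T at (1,9); v=(-1,-1)
2. t=1 → L at (0,8); v=(1,-1)
3. t=4 → R at (4,4); v=(-1,-1)

Final position: (4,4)
Wall sequence: TLR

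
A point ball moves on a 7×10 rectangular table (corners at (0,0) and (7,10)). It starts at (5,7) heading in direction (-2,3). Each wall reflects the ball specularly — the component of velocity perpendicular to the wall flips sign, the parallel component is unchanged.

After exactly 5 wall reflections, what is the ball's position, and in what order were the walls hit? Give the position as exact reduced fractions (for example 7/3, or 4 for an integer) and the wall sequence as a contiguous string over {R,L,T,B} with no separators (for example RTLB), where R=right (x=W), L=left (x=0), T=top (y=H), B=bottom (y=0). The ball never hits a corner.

1. t=1 → T at (3,10); v=(-2,-3)
2. t=3/2 → L at (0,11/2); v=(2,-3)
3. t=11/6 → B at (11/3,0); v=(2,3)
4. t=5/3 → R at (7,5); v=(-2,3)
5. t=5/3 → T at (11/3,10); v=(-2,-3)

Final position: (11/3,10)
Wall sequence: TLBRT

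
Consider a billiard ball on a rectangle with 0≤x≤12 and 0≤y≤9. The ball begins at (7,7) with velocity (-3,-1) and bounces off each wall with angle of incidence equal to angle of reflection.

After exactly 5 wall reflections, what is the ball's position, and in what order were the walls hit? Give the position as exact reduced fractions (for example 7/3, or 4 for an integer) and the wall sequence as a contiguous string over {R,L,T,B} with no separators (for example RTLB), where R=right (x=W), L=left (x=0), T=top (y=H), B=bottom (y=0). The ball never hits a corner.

Final position: (12,22/3)
Wall sequence: LRBLR

1. t=7/3 → L at (0,14/3); v=(3,-1)
2. t=4 → R at (12,2/3); v=(-3,-1)
3. t=2/3 → B at (10,0); v=(-3,1)
4. t=10/3 → L at (0,10/3); v=(3,1)
5. t=4 → R at (12,22/3); v=(-3,1)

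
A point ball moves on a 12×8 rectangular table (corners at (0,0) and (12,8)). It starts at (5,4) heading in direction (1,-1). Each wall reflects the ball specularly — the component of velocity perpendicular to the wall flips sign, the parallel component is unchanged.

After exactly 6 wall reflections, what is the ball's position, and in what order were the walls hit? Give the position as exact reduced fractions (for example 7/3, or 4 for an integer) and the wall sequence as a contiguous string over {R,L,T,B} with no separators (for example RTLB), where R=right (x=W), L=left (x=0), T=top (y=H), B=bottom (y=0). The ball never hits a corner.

1. t=4 → B at (9,0); v=(1,1)
2. t=3 → R at (12,3); v=(-1,1)
3. t=5 → T at (7,8); v=(-1,-1)
4. t=7 → L at (0,1); v=(1,-1)
5. t=1 → B at (1,0); v=(1,1)
6. t=8 → T at (9,8); v=(1,-1)

Final position: (9,8)
Wall sequence: BRTLBT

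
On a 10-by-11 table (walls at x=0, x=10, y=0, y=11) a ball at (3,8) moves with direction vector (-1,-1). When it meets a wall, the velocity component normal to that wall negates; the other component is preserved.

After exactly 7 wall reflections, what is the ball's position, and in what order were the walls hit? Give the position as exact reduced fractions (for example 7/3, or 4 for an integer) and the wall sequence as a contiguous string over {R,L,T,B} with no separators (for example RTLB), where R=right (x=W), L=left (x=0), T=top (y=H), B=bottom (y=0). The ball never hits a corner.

1. t=3 → L at (0,5); v=(1,-1)
2. t=5 → B at (5,0); v=(1,1)
3. t=5 → R at (10,5); v=(-1,1)
4. t=6 → T at (4,11); v=(-1,-1)
5. t=4 → L at (0,7); v=(1,-1)
6. t=7 → B at (7,0); v=(1,1)
7. t=3 → R at (10,3); v=(-1,1)

Final position: (10,3)
Wall sequence: LBRTLBR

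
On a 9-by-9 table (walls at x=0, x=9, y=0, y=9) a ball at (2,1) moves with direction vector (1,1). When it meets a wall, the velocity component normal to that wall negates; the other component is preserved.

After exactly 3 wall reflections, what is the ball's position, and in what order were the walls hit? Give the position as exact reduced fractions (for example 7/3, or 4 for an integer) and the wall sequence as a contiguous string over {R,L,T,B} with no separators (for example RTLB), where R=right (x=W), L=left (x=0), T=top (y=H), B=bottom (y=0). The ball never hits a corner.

1. t=7 → R at (9,8); v=(-1,1)
2. t=1 → T at (8,9); v=(-1,-1)
3. t=8 → L at (0,1); v=(1,-1)

Final position: (0,1)
Wall sequence: RTL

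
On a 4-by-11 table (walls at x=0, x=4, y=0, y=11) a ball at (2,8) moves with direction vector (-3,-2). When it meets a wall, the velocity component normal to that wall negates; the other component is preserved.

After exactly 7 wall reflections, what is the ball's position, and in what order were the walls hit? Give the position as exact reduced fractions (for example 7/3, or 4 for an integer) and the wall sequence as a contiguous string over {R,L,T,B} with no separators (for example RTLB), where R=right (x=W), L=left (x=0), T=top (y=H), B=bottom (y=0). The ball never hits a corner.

Final position: (4,20/3)
Wall sequence: LRLBRLR

1. t=2/3 → L at (0,20/3); v=(3,-2)
2. t=4/3 → R at (4,4); v=(-3,-2)
3. t=4/3 → L at (0,4/3); v=(3,-2)
4. t=2/3 → B at (2,0); v=(3,2)
5. t=2/3 → R at (4,4/3); v=(-3,2)
6. t=4/3 → L at (0,4); v=(3,2)
7. t=4/3 → R at (4,20/3); v=(-3,2)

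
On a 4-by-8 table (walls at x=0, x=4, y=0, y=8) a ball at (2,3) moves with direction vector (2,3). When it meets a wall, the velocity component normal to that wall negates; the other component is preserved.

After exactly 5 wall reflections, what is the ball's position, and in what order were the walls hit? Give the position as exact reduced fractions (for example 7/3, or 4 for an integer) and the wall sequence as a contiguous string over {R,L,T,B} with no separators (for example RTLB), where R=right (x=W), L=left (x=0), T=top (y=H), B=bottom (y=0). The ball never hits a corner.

Final position: (4,2)
Wall sequence: RTLBR

1. t=1 → R at (4,6); v=(-2,3)
2. t=2/3 → T at (8/3,8); v=(-2,-3)
3. t=4/3 → L at (0,4); v=(2,-3)
4. t=4/3 → B at (8/3,0); v=(2,3)
5. t=2/3 → R at (4,2); v=(-2,3)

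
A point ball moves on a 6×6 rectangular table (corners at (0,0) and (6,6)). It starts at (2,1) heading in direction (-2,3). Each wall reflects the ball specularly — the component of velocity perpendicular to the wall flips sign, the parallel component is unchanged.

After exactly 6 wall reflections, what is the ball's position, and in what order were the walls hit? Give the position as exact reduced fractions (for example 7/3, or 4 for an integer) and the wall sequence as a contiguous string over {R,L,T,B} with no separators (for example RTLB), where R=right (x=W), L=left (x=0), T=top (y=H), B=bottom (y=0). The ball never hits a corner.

1. t=1 → L at (0,4); v=(2,3)
2. t=2/3 → T at (4/3,6); v=(2,-3)
3. t=2 → B at (16/3,0); v=(2,3)
4. t=1/3 → R at (6,1); v=(-2,3)
5. t=5/3 → T at (8/3,6); v=(-2,-3)
6. t=4/3 → L at (0,2); v=(2,-3)

Final position: (0,2)
Wall sequence: LTBRTL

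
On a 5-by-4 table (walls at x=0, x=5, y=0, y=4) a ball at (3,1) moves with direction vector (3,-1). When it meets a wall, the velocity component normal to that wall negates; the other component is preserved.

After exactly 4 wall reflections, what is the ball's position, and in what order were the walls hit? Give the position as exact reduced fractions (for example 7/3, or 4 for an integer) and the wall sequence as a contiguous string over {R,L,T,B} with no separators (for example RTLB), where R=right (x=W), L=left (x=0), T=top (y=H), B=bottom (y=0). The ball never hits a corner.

Final position: (5,3)
Wall sequence: RBLR

1. t=2/3 → R at (5,1/3); v=(-3,-1)
2. t=1/3 → B at (4,0); v=(-3,1)
3. t=4/3 → L at (0,4/3); v=(3,1)
4. t=5/3 → R at (5,3); v=(-3,1)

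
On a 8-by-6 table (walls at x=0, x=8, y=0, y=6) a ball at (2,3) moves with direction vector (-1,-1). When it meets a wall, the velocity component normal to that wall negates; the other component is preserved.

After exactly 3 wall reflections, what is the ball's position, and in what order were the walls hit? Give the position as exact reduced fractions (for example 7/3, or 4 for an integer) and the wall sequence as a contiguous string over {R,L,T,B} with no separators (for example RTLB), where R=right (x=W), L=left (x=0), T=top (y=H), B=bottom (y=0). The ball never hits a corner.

1. t=2 → L at (0,1); v=(1,-1)
2. t=1 → B at (1,0); v=(1,1)
3. t=6 → T at (7,6); v=(1,-1)

Final position: (7,6)
Wall sequence: LBT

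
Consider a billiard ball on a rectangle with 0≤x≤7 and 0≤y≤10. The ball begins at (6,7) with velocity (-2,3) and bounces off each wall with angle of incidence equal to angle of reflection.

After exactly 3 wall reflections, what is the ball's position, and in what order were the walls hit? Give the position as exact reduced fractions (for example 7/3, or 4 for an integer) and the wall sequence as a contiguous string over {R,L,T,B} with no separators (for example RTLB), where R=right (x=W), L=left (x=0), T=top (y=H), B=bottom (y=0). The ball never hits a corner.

1. t=1 → T at (4,10); v=(-2,-3)
2. t=2 → L at (0,4); v=(2,-3)
3. t=4/3 → B at (8/3,0); v=(2,3)

Final position: (8/3,0)
Wall sequence: TLB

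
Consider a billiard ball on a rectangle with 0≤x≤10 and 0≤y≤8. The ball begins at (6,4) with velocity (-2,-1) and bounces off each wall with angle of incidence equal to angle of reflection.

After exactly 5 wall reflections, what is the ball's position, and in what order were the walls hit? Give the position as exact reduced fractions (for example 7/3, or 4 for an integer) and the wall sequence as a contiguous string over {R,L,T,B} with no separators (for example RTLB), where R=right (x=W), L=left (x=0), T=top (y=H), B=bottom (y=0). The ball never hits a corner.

1. t=3 → L at (0,1); v=(2,-1)
2. t=1 → B at (2,0); v=(2,1)
3. t=4 → R at (10,4); v=(-2,1)
4. t=4 → T at (2,8); v=(-2,-1)
5. t=1 → L at (0,7); v=(2,-1)

Final position: (0,7)
Wall sequence: LBRTL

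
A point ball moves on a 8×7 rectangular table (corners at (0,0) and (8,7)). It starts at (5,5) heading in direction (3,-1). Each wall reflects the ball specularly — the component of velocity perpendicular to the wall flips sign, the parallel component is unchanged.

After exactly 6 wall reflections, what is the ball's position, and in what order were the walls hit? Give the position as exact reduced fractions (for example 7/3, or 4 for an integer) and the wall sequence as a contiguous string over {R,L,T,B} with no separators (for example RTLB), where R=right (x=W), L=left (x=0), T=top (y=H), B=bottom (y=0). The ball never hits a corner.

Final position: (8,20/3)
Wall sequence: RLBRLR

1. t=1 → R at (8,4); v=(-3,-1)
2. t=8/3 → L at (0,4/3); v=(3,-1)
3. t=4/3 → B at (4,0); v=(3,1)
4. t=4/3 → R at (8,4/3); v=(-3,1)
5. t=8/3 → L at (0,4); v=(3,1)
6. t=8/3 → R at (8,20/3); v=(-3,1)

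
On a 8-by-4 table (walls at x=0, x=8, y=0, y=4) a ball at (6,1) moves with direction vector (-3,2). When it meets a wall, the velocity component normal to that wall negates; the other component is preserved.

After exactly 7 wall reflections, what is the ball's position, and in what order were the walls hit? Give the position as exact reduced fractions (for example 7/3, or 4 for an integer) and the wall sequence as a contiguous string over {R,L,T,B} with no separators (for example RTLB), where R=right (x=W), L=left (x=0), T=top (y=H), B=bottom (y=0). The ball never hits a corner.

Final position: (1/2,0)
Wall sequence: TLBRTLB

1. t=3/2 → T at (3/2,4); v=(-3,-2)
2. t=1/2 → L at (0,3); v=(3,-2)
3. t=3/2 → B at (9/2,0); v=(3,2)
4. t=7/6 → R at (8,7/3); v=(-3,2)
5. t=5/6 → T at (11/2,4); v=(-3,-2)
6. t=11/6 → L at (0,1/3); v=(3,-2)
7. t=1/6 → B at (1/2,0); v=(3,2)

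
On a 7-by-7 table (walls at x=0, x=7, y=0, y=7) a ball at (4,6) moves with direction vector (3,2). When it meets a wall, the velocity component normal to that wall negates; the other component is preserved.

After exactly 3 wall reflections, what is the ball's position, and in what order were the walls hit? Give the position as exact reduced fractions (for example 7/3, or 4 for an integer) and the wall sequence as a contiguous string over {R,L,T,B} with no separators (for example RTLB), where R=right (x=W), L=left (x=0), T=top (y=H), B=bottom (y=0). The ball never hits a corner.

1. t=1/2 → T at (11/2,7); v=(3,-2)
2. t=1/2 → R at (7,6); v=(-3,-2)
3. t=7/3 → L at (0,4/3); v=(3,-2)

Final position: (0,4/3)
Wall sequence: TRL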